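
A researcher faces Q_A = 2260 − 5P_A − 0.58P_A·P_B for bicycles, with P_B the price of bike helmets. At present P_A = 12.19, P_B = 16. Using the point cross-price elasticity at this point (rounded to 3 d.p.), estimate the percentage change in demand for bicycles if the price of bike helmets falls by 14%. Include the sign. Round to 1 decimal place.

At P_A = 12.19, P_B = 16: Q_A = 2085.927.
∂Q_A/∂P_B = -0.58P_A = -7.0702.
ε = (∂Q_A/∂P_B)(P_B/Q_A) = -7.0702 × 16/2085.927 ≈ -0.054.
%ΔQ_A ≈ ε × %ΔP_B = -0.054 × (-14%) = 0.8%.

0.8%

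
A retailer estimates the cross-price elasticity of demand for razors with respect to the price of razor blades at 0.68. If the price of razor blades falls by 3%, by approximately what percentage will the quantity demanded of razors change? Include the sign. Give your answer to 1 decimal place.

-2.0%

%ΔQ ≈ ε × %ΔP of razor blades = 0.68 × (-3%) = -2.0%.
Demand for razors falls by about 2.0%.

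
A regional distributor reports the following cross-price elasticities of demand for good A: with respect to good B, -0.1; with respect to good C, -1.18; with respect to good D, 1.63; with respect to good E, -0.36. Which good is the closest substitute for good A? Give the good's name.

Substitutes have ε > 0. Among the positive values, 1.63 (good D) is largest.

good D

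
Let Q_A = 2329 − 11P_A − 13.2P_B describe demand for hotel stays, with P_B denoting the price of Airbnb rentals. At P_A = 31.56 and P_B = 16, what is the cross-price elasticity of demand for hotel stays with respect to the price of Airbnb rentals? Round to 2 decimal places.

-0.12

At P_A = 31.56 and P_B = 16: Q_A = 1770.64.
∂Q_A/∂P_B = -13.2.
ε = (∂Q_A/∂P_B)(P_B/Q_A) = -13.2 × (16/1770.64) ≈ -0.12.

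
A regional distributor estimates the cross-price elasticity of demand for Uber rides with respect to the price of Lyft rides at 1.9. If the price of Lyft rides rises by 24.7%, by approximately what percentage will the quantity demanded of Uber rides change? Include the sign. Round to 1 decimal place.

46.9%

%ΔQ ≈ ε × %ΔP of Lyft rides = 1.9 × (24.7%) = 46.9%.
Demand for Uber rides rises by about 46.9%.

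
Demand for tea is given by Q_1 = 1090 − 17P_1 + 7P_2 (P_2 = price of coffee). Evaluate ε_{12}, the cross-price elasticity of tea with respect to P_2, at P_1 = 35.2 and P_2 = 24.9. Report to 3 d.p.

0.262

At P_1 = 35.2 and P_2 = 24.9: Q_1 = 665.9.
∂Q_1/∂P_2 = 7.
ε = (∂Q_1/∂P_2)(P_2/Q_1) = 7 × (24.9/665.9) ≈ 0.262.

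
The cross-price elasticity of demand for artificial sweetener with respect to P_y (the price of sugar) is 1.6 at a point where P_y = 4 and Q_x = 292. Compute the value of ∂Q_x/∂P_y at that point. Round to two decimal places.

116.80

ε = (∂Q_x/∂P_y)·(P_y/Q_x) ⇒ ∂Q_x/∂P_y = ε·Q_x/P_y = 1.6 × 292/4 ≈ 116.80.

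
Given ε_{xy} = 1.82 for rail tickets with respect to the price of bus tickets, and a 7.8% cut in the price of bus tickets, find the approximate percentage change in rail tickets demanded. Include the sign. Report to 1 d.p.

-14.2%

%ΔQ ≈ ε × %ΔP of bus tickets = 1.82 × (-7.8%) = -14.2%.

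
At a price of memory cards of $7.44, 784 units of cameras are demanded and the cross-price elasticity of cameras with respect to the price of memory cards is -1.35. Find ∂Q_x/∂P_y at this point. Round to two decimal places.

-142.26

ε = (∂Q_x/∂P_y)·(P_y/Q_x) ⇒ ∂Q_x/∂P_y = ε·Q_x/P_y = -1.35 × 784/7.44 ≈ -142.26.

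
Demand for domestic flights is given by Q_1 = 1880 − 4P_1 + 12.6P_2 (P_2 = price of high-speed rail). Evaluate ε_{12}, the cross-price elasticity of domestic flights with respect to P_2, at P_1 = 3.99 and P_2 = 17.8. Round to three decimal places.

0.107

At P_1 = 3.99 and P_2 = 17.8: Q_1 = 2088.32.
∂Q_1/∂P_2 = 12.6.
ε = (∂Q_1/∂P_2)(P_2/Q_1) = 12.6 × (17.8/2088.32) ≈ 0.107.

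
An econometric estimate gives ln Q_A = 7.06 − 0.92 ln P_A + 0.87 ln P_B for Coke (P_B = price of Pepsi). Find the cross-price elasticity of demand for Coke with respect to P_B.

In a log-linear (constant-elasticity) demand function, the coefficient on ln P_B is the cross-price elasticity.
ε = 0.87. Positive, so Coke and Pepsi are substitutes.

0.87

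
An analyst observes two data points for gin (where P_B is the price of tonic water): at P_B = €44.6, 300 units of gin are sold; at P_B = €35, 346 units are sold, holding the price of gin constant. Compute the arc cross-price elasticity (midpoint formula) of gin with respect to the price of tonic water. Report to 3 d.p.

ΔQ_A = 346 − 300 = 46; ΔP_B = 35 − 44.6 = -9.6.
Midpoints: Q̄_A = 323.0, P̄_B = 39.80.
ε = (ΔQ_A/Q̄_A)/(ΔP_B/P̄_B) = (46/323.0)/(-9.6/39.80) ≈ -0.590.

-0.590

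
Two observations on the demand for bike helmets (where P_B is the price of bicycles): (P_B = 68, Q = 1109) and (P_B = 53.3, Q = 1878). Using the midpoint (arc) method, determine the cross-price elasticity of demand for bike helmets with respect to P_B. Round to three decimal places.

ΔQ_A = 1878 − 1109 = 769; ΔP_B = 53.3 − 68 = -14.7.
Midpoints: Q̄_A = 1493.5, P̄_B = 60.65.
ε = (ΔQ_A/Q̄_A)/(ΔP_B/P̄_B) = (769/1493.5)/(-14.7/60.65) ≈ -2.124.

-2.124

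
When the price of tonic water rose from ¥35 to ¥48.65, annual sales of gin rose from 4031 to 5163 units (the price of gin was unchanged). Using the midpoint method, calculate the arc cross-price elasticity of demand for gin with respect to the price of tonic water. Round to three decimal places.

ΔQ_A = 5163 − 4031 = 1132; ΔP_B = 48.65 − 35 = 13.65.
Midpoints: Q̄_A = 4597.0, P̄_B = 41.83.
ε = (ΔQ_A/Q̄_A)/(ΔP_B/P̄_B) = (1132/4597.0)/(13.65/41.83) ≈ 0.755.

0.755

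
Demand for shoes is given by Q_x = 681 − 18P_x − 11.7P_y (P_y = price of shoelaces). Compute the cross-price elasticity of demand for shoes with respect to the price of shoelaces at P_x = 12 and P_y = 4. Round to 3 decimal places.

-0.112

At P_x = 12 and P_y = 4: Q_x = 418.2.
∂Q_x/∂P_y = -11.7.
ε = (∂Q_x/∂P_y)(P_y/Q_x) = -11.7 × (4/418.2) ≈ -0.112.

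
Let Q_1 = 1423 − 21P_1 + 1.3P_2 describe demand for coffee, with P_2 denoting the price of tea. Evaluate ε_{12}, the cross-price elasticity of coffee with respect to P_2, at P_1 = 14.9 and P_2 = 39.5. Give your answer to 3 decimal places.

0.044

At P_1 = 14.9 and P_2 = 39.5: Q_1 = 1161.45.
∂Q_1/∂P_2 = 1.3.
ε = (∂Q_1/∂P_2)(P_2/Q_1) = 1.3 × (39.5/1161.45) ≈ 0.044.
Since ε > 0, coffee and tea are substitutes.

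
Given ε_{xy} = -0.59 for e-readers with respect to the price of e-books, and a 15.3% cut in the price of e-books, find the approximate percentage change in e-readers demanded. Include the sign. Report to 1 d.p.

%ΔQ ≈ ε × %ΔP of e-books = -0.59 × (-15.3%) = 9.0%.

9.0%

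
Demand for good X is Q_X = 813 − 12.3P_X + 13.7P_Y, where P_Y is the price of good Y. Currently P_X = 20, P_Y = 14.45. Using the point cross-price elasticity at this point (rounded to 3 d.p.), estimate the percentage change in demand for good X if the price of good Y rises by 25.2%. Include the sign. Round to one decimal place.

6.5%

At P_X = 20, P_Y = 14.45: Q_X = 764.965.
∂Q_X/∂P_Y = 13.7.
ε = (∂Q_X/∂P_Y)(P_Y/Q_X) = 13.7000 × 14.45/764.965 ≈ 0.259.
%ΔQ_X ≈ ε × %ΔP_Y = 0.259 × (25.2%) = 6.5%.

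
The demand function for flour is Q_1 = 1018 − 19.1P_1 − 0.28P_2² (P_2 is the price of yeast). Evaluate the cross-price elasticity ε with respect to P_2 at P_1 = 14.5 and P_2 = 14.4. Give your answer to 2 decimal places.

-0.17

At P_1 = 14.5 and P_2 = 14.4: Q_1 = 682.989.
∂Q_1/∂P_2 = -0.56P_2 = -0.56(14.4) = -8.0640.
ε = (∂Q_1/∂P_2)(P_2/Q_1) = -8.0640 × (14.4/682.989) ≈ -0.17.
ε < 0: complements.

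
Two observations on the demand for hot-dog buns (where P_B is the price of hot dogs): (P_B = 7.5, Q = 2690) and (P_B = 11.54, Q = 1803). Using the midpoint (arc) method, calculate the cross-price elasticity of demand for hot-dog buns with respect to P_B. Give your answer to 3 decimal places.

-0.930

ΔQ_A = 1803 − 2690 = -887; ΔP_B = 11.54 − 7.5 = 4.04.
Midpoints: Q̄_A = 2246.5, P̄_B = 9.52.
ε = (ΔQ_A/Q̄_A)/(ΔP_B/P̄_B) = (-887/2246.5)/(4.04/9.52) ≈ -0.930.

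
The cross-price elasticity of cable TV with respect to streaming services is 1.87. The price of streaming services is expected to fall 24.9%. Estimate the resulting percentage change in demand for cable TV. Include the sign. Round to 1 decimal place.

-46.6%

%ΔQ ≈ ε × %ΔP of streaming services = 1.87 × (-24.9%) = -46.6%.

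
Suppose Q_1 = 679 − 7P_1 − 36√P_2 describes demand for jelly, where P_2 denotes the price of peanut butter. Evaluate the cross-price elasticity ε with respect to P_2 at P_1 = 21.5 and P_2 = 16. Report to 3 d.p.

-0.187

At P_1 = 21.5 and P_2 = 16: Q_1 = 384.5.
∂Q_1/∂P_2 = -36/(2√P_2) = -36/(2√16) = -4.5000.
ε = (∂Q_1/∂P_2)(P_2/Q_1) = -4.5000 × (16/384.5) ≈ -0.187.
ε < 0: complements.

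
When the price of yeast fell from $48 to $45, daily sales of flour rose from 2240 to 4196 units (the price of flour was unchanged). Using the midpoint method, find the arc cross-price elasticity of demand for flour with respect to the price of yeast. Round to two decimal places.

ΔQ_A = 4196 − 2240 = 1956; ΔP_B = 45 − 48 = -3.
Midpoints: Q̄_A = 3218.0, P̄_B = 46.50.
ε = (ΔQ_A/Q̄_A)/(ΔP_B/P̄_B) = (1956/3218.0)/(-3/46.50) ≈ -9.42.
ε < 0: flour and yeast are complements.

-9.42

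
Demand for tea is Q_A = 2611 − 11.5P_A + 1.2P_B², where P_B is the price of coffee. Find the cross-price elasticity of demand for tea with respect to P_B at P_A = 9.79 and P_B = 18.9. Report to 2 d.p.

0.29

At P_A = 9.79 and P_B = 18.9: Q_A = 2927.067.
∂Q_A/∂P_B = 2.4P_B = 2.4(18.9) = 45.3600.
ε = (∂Q_A/∂P_B)(P_B/Q_A) = 45.3600 × (18.9/2927.067) ≈ 0.29.
ε > 0: substitutes.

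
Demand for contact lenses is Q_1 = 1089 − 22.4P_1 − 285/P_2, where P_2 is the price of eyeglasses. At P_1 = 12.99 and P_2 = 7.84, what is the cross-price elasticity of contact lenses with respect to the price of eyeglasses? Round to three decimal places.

0.048

At P_1 = 12.99 and P_2 = 7.84: Q_1 = 761.672.
∂Q_1/∂P_2 = 285/P_2² = 4.6367.
ε = (∂Q_1/∂P_2)(P_2/Q_1) = 4.6367 × (7.84/761.672) ≈ 0.048.
ε > 0: substitutes.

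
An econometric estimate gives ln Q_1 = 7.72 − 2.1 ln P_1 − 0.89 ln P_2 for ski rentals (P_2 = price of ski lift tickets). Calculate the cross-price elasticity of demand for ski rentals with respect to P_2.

In a log-linear (constant-elasticity) demand function, the coefficient on ln P_2 is the cross-price elasticity.
ε = -0.89. Negative, so ski rentals and ski lift tickets are complements.

-0.89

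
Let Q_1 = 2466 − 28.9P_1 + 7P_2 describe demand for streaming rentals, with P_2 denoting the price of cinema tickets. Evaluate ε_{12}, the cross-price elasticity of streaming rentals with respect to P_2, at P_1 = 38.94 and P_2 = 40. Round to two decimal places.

At P_1 = 38.94 and P_2 = 40: Q_1 = 1620.634.
∂Q_1/∂P_2 = 7.
ε = (∂Q_1/∂P_2)(P_2/Q_1) = 7 × (40/1620.634) ≈ 0.17.

0.17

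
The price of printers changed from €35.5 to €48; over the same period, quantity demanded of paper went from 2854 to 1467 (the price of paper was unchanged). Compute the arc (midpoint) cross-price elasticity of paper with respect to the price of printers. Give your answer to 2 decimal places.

-2.14

ΔQ_A = 1467 − 2854 = -1387; ΔP_B = 48 − 35.5 = 12.5.
Midpoints: Q̄_A = 2160.5, P̄_B = 41.75.
ε = (ΔQ_A/Q̄_A)/(ΔP_B/P̄_B) = (-1387/2160.5)/(12.5/41.75) ≈ -2.14.
ε < 0: paper and printers are complements.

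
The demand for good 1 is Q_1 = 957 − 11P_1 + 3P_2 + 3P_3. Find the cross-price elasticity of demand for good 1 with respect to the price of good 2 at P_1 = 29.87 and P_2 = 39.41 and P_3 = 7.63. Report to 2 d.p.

At P_1 = 29.87 and P_2 = 39.41 and P_3 = 7.63: Q_1 = 769.55.
∂Q_1/∂P_2 = 3.
ε = (∂Q_1/∂P_2)(P_2/Q_1) = 3 × (39.41/769.55) ≈ 0.15.
Since ε > 0, good 1 and good 2 are substitutes.

0.15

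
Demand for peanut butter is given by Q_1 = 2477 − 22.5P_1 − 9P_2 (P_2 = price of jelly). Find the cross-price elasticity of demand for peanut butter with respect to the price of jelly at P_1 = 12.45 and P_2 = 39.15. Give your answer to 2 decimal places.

-0.19

At P_1 = 12.45 and P_2 = 39.15: Q_1 = 1844.525.
∂Q_1/∂P_2 = -9.
ε = (∂Q_1/∂P_2)(P_2/Q_1) = -9 × (39.15/1844.525) ≈ -0.19.
Since ε < 0, peanut butter and jelly are complements.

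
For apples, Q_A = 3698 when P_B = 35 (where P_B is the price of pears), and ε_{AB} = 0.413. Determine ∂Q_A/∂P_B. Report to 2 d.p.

ε = (∂Q_A/∂P_B)·(P_B/Q_A) ⇒ ∂Q_A/∂P_B = ε·Q_A/P_B = 0.413 × 3698/35 ≈ 43.64.

43.64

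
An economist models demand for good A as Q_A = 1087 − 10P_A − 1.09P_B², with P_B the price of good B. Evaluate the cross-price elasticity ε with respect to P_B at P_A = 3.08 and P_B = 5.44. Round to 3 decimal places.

At P_A = 3.08 and P_B = 5.44: Q_A = 1023.943.
∂Q_A/∂P_B = -2.18P_B = -2.18(5.44) = -11.8592.
ε = (∂Q_A/∂P_B)(P_B/Q_A) = -11.8592 × (5.44/1023.943) ≈ -0.063.
ε < 0: complements.

-0.063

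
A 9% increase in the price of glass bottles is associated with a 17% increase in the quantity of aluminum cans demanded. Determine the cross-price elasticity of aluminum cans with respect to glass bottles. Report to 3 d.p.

ε = (%ΔQ of aluminum cans) / (%ΔP of glass bottles) = (17%) / (9%) ≈ 1.889.
Positive cross-price elasticity: substitutes.

1.889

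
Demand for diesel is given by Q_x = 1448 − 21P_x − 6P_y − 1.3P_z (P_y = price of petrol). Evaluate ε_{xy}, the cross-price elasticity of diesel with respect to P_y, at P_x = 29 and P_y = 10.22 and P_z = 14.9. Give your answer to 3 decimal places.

-0.081

At P_x = 29 and P_y = 10.22 and P_z = 14.9: Q_x = 758.31.
∂Q_x/∂P_y = -6.
ε = (∂Q_x/∂P_y)(P_y/Q_x) = -6 × (10.22/758.31) ≈ -0.081.
Since ε < 0, diesel and petrol are complements.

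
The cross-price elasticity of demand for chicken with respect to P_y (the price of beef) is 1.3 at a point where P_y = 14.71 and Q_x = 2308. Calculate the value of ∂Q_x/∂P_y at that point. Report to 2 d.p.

203.97

ε = (∂Q_x/∂P_y)·(P_y/Q_x) ⇒ ∂Q_x/∂P_y = ε·Q_x/P_y = 1.3 × 2308/14.71 ≈ 203.97.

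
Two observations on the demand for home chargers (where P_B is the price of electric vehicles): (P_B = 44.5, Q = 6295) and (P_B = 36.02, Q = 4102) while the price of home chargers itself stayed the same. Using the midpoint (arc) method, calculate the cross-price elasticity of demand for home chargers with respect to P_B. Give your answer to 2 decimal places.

ΔQ_A = 4102 − 6295 = -2193; ΔP_B = 36.02 − 44.5 = -8.48.
Midpoints: Q̄_A = 5198.5, P̄_B = 40.26.
ε = (ΔQ_A/Q̄_A)/(ΔP_B/P̄_B) = (-2193/5198.5)/(-8.48/40.26) ≈ 2.00.

2.00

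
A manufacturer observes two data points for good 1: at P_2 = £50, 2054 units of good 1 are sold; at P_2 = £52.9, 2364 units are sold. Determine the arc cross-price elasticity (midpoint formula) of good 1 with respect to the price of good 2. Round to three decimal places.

ΔQ_1 = 2364 − 2054 = 310; ΔP_2 = 52.9 − 50 = 2.9.
Midpoints: Q̄_1 = 2209.0, P̄_2 = 51.45.
ε = (ΔQ_1/Q̄_1)/(ΔP_2/P̄_2) = (310/2209.0)/(2.9/51.45) ≈ 2.490.
ε > 0: good 1 and good 2 are substitutes.

2.490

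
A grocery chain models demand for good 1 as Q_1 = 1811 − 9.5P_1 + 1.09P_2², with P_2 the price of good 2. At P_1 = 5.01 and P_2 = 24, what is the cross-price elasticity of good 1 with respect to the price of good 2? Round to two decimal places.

0.53

At P_1 = 5.01 and P_2 = 24: Q_1 = 2391.245.
∂Q_1/∂P_2 = 2.18P_2 = 2.18(24) = 52.3200.
ε = (∂Q_1/∂P_2)(P_2/Q_1) = 52.3200 × (24/2391.245) ≈ 0.53.
ε > 0: substitutes.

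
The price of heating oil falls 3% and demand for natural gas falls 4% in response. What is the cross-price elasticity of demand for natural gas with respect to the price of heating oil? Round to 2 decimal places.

1.33

ε = (%ΔQ of natural gas) / (%ΔP of heating oil) = (-4%) / (-3%) ≈ 1.33.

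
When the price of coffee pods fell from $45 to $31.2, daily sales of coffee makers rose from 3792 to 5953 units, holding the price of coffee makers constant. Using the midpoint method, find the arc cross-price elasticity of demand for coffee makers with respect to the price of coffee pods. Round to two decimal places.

ΔQ_A = 5953 − 3792 = 2161; ΔP_B = 31.2 − 45 = -13.8.
Midpoints: Q̄_A = 4872.5, P̄_B = 38.10.
ε = (ΔQ_A/Q̄_A)/(ΔP_B/P̄_B) = (2161/4872.5)/(-13.8/38.10) ≈ -1.22.
ε < 0: coffee makers and coffee pods are complements.

-1.22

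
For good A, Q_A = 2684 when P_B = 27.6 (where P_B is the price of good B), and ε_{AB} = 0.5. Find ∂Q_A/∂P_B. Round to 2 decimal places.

48.62

ε = (∂Q_A/∂P_B)·(P_B/Q_A) ⇒ ∂Q_A/∂P_B = ε·Q_A/P_B = 0.5 × 2684/27.6 ≈ 48.62.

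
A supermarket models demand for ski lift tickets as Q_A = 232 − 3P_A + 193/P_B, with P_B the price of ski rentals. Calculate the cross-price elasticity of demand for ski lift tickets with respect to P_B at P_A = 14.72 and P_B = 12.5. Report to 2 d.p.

-0.08

At P_A = 14.72 and P_B = 12.5: Q_A = 203.28.
∂Q_A/∂P_B = −193/P_B² = -1.2352.
ε = (∂Q_A/∂P_B)(P_B/Q_A) = -1.2352 × (12.5/203.28) ≈ -0.08.
ε < 0: complements.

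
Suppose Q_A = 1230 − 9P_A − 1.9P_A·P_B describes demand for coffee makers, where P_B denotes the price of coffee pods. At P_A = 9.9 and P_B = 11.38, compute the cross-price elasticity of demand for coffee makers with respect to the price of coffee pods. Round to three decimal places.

At P_A = 9.9 and P_B = 11.38: Q_A = 926.842.
∂Q_A/∂P_B = -1.9P_A = -1.9(9.9) = -18.8100.
ε = (∂Q_A/∂P_B)(P_B/Q_A) = -18.8100 × (11.38/926.842) ≈ -0.231.

-0.231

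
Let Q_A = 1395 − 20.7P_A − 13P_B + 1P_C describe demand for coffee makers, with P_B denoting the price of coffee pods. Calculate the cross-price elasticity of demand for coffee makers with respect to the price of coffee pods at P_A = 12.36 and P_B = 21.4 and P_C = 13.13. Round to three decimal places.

-0.318

At P_A = 12.36 and P_B = 21.4 and P_C = 13.13: Q_A = 874.078.
∂Q_A/∂P_B = -13.
ε = (∂Q_A/∂P_B)(P_B/Q_A) = -13 × (21.4/874.078) ≈ -0.318.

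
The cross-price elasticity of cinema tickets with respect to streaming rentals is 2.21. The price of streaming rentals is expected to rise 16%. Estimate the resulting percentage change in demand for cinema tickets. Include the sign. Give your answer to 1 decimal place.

%ΔQ ≈ ε × %ΔP of streaming rentals = 2.21 × (16%) = 35.4%.

35.4%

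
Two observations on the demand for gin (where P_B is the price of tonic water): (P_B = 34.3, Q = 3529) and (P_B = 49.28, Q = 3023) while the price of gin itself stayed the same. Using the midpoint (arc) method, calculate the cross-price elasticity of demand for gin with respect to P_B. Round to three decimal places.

-0.431

ΔQ_A = 3023 − 3529 = -506; ΔP_B = 49.28 − 34.3 = 14.98.
Midpoints: Q̄_A = 3276.0, P̄_B = 41.79.
ε = (ΔQ_A/Q̄_A)/(ΔP_B/P̄_B) = (-506/3276.0)/(14.98/41.79) ≈ -0.431.
ε < 0: gin and tonic water are complements.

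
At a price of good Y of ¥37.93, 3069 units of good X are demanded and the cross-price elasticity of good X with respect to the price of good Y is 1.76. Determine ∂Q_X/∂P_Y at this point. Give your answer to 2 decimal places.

ε = (∂Q_X/∂P_Y)·(P_Y/Q_X) ⇒ ∂Q_X/∂P_Y = ε·Q_X/P_Y = 1.76 × 3069/37.93 ≈ 142.41.

142.41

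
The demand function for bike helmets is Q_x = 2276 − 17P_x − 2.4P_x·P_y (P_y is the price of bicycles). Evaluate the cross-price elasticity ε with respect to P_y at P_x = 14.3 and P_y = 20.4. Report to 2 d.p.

-0.53

At P_x = 14.3 and P_y = 20.4: Q_x = 1332.772.
∂Q_x/∂P_y = -2.4P_x = -2.4(14.3) = -34.3200.
ε = (∂Q_x/∂P_y)(P_y/Q_x) = -34.3200 × (20.4/1332.772) ≈ -0.53.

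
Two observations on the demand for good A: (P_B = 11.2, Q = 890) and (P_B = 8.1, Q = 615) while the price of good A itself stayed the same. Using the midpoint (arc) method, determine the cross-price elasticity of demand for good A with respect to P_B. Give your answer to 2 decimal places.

ΔQ_A = 615 − 890 = -275; ΔP_B = 8.1 − 11.2 = -3.1.
Midpoints: Q̄_A = 752.5, P̄_B = 9.65.
ε = (ΔQ_A/Q̄_A)/(ΔP_B/P̄_B) = (-275/752.5)/(-3.1/9.65) ≈ 1.14.

1.14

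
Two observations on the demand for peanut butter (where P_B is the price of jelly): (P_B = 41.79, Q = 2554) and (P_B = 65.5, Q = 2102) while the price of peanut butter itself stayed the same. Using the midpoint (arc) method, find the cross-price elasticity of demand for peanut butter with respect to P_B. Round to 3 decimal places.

-0.439

ΔQ_A = 2102 − 2554 = -452; ΔP_B = 65.5 − 41.79 = 23.71.
Midpoints: Q̄_A = 2328.0, P̄_B = 53.64.
ε = (ΔQ_A/Q̄_A)/(ΔP_B/P̄_B) = (-452/2328.0)/(23.71/53.64) ≈ -0.439.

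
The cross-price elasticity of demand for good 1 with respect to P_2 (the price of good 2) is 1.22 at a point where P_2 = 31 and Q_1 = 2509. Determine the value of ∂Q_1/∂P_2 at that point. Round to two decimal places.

98.74

ε = (∂Q_1/∂P_2)·(P_2/Q_1) ⇒ ∂Q_1/∂P_2 = ε·Q_1/P_2 = 1.22 × 2509/31 ≈ 98.74.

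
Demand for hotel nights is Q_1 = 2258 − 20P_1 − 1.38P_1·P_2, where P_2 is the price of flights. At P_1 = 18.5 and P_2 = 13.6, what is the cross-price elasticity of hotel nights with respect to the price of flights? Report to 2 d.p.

-0.23

At P_1 = 18.5 and P_2 = 13.6: Q_1 = 1540.792.
∂Q_1/∂P_2 = -1.38P_1 = -1.38(18.5) = -25.5300.
ε = (∂Q_1/∂P_2)(P_2/Q_1) = -25.5300 × (13.6/1540.792) ≈ -0.23.
ε < 0: complements.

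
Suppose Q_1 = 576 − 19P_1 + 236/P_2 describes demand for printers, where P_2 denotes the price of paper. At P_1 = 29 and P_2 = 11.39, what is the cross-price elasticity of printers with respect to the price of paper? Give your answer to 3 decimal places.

At P_1 = 29 and P_2 = 11.39: Q_1 = 45.720.
∂Q_1/∂P_2 = −236/P_2² = -1.8191.
ε = (∂Q_1/∂P_2)(P_2/Q_1) = -1.8191 × (11.39/45.720) ≈ -0.453.
ε < 0: complements.

-0.453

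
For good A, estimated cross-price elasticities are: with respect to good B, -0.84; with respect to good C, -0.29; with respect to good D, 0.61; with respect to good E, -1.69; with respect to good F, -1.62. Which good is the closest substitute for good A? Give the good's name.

Substitutes have ε > 0. Among the positive values, 0.61 (good D) is largest.

good D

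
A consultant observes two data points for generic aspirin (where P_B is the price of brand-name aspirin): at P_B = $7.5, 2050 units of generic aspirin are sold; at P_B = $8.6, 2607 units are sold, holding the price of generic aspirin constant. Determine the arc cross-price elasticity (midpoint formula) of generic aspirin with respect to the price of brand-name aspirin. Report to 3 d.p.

1.751

ΔQ_A = 2607 − 2050 = 557; ΔP_B = 8.6 − 7.5 = 1.1.
Midpoints: Q̄_A = 2328.5, P̄_B = 8.05.
ε = (ΔQ_A/Q̄_A)/(ΔP_B/P̄_B) = (557/2328.5)/(1.1/8.05) ≈ 1.751.
ε > 0: generic aspirin and brand-name aspirin are substitutes.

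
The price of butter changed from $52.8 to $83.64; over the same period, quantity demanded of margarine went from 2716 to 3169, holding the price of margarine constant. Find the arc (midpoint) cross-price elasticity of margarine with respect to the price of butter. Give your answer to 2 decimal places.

ΔQ_A = 3169 − 2716 = 453; ΔP_B = 83.64 − 52.8 = 30.84.
Midpoints: Q̄_A = 2942.5, P̄_B = 68.22.
ε = (ΔQ_A/Q̄_A)/(ΔP_B/P̄_B) = (453/2942.5)/(30.84/68.22) ≈ 0.34.

0.34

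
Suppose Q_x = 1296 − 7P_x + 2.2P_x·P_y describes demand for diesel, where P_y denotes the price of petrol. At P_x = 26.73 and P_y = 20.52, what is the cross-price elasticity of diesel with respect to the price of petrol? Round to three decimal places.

0.521

At P_x = 26.73 and P_y = 20.52: Q_x = 2315.589.
∂Q_x/∂P_y = 2.2P_x = 2.2(26.73) = 58.8060.
ε = (∂Q_x/∂P_y)(P_y/Q_x) = 58.8060 × (20.52/2315.589) ≈ 0.521.
ε > 0: substitutes.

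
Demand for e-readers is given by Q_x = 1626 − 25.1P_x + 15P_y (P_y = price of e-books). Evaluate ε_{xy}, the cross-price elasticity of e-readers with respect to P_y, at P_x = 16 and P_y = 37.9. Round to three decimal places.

0.317

At P_x = 16 and P_y = 37.9: Q_x = 1792.9.
∂Q_x/∂P_y = 15.
ε = (∂Q_x/∂P_y)(P_y/Q_x) = 15 × (37.9/1792.9) ≈ 0.317.
Since ε > 0, e-readers and e-books are substitutes.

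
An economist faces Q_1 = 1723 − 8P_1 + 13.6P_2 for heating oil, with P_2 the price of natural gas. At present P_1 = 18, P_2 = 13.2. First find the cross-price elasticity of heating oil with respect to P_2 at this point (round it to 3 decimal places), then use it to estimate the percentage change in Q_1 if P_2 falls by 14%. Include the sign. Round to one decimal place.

At P_1 = 18, P_2 = 13.2: Q_1 = 1758.52.
∂Q_1/∂P_2 = 13.6.
ε = (∂Q_1/∂P_2)(P_2/Q_1) = 13.6000 × 13.2/1758.52 ≈ 0.102.
%ΔQ_1 ≈ ε × %ΔP_2 = 0.102 × (-14%) = -1.4%.

-1.4%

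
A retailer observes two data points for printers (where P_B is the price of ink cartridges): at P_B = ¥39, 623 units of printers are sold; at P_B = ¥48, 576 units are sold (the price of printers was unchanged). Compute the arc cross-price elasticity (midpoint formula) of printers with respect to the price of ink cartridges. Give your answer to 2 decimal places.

-0.38

ΔQ_A = 576 − 623 = -47; ΔP_B = 48 − 39 = 9.
Midpoints: Q̄_A = 599.5, P̄_B = 43.50.
ε = (ΔQ_A/Q̄_A)/(ΔP_B/P̄_B) = (-47/599.5)/(9/43.50) ≈ -0.38.
ε < 0: printers and ink cartridges are complements.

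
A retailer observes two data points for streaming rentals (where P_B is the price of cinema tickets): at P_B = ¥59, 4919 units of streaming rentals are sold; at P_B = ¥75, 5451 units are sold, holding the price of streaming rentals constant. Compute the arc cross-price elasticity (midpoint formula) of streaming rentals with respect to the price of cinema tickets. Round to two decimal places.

0.43

ΔQ_A = 5451 − 4919 = 532; ΔP_B = 75 − 59 = 16.
Midpoints: Q̄_A = 5185.0, P̄_B = 67.00.
ε = (ΔQ_A/Q̄_A)/(ΔP_B/P̄_B) = (532/5185.0)/(16/67.00) ≈ 0.43.
ε > 0: streaming rentals and cinema tickets are substitutes.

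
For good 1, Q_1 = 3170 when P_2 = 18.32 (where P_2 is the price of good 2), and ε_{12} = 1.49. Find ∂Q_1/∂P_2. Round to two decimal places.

257.82

ε = (∂Q_1/∂P_2)·(P_2/Q_1) ⇒ ∂Q_1/∂P_2 = ε·Q_1/P_2 = 1.49 × 3170/18.32 ≈ 257.82.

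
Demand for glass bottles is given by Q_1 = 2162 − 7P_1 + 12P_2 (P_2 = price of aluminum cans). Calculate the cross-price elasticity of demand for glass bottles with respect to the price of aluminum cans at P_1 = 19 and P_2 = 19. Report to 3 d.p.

At P_1 = 19 and P_2 = 19: Q_1 = 2257.
∂Q_1/∂P_2 = 12.
ε = (∂Q_1/∂P_2)(P_2/Q_1) = 12 × (19/2257) ≈ 0.101.
Since ε > 0, glass bottles and aluminum cans are substitutes.

0.101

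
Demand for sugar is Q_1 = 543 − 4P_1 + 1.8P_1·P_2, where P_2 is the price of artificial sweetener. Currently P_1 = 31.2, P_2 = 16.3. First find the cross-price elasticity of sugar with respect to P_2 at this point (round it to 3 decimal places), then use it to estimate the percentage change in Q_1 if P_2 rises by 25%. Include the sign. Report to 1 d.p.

17.2%

At P_1 = 31.2, P_2 = 16.3: Q_1 = 1333.608.
∂Q_1/∂P_2 = 1.8P_1 = 56.1600.
ε = (∂Q_1/∂P_2)(P_2/Q_1) = 56.1600 × 16.3/1333.608 ≈ 0.686.
%ΔQ_1 ≈ ε × %ΔP_2 = 0.686 × (25%) = 17.2%.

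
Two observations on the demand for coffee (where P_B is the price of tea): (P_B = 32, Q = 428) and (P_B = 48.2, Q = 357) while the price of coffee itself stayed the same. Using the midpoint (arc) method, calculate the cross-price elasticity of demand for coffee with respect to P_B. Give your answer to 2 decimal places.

-0.45

ΔQ_A = 357 − 428 = -71; ΔP_B = 48.2 − 32 = 16.2.
Midpoints: Q̄_A = 392.5, P̄_B = 40.10.
ε = (ΔQ_A/Q̄_A)/(ΔP_B/P̄_B) = (-71/392.5)/(16.2/40.10) ≈ -0.45.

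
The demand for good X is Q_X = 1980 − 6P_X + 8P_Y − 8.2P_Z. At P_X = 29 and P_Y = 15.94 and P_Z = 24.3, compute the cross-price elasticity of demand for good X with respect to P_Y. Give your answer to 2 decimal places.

At P_X = 29 and P_Y = 15.94 and P_Z = 24.3: Q_X = 1734.26.
∂Q_X/∂P_Y = 8.
ε = (∂Q_X/∂P_Y)(P_Y/Q_X) = 8 × (15.94/1734.26) ≈ 0.07.
Since ε > 0, good X and good Y are substitutes.

0.07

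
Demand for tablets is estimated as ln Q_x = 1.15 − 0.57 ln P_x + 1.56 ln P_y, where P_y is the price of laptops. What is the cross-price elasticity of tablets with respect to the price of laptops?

In a log-linear (constant-elasticity) demand function, the coefficient on ln P_y is the cross-price elasticity.
ε = 1.56. Positive, so tablets and laptops are substitutes.

1.56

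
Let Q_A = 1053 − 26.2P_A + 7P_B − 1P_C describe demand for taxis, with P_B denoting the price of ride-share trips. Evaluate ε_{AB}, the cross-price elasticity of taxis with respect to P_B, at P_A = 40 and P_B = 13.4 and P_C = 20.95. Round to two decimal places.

1.20

At P_A = 40 and P_B = 13.4 and P_C = 20.95: Q_A = 77.85.
∂Q_A/∂P_B = 7.
ε = (∂Q_A/∂P_B)(P_B/Q_A) = 7 × (13.4/77.85) ≈ 1.20.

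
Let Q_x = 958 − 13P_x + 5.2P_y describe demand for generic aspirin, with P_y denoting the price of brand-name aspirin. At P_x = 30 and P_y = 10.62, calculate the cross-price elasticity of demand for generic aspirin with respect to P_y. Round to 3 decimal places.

0.089

At P_x = 30 and P_y = 10.62: Q_x = 623.224.
∂Q_x/∂P_y = 5.2.
ε = (∂Q_x/∂P_y)(P_y/Q_x) = 5.2 × (10.62/623.224) ≈ 0.089.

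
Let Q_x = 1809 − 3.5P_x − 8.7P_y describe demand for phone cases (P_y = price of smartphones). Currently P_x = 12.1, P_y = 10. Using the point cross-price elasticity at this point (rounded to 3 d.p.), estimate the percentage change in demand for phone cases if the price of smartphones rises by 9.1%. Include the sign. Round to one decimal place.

At P_x = 12.1, P_y = 10: Q_x = 1679.65.
∂Q_x/∂P_y = -8.7.
ε = (∂Q_x/∂P_y)(P_y/Q_x) = -8.7000 × 10/1679.65 ≈ -0.052.
%ΔQ_x ≈ ε × %ΔP_y = -0.052 × (9.1%) = -0.5%.

-0.5%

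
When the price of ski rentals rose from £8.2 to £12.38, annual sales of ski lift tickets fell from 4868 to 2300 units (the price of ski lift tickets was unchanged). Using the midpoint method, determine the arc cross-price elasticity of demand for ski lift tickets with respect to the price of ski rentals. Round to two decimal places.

-1.76

ΔQ_A = 2300 − 4868 = -2568; ΔP_B = 12.38 − 8.2 = 4.18.
Midpoints: Q̄_A = 3584.0, P̄_B = 10.29.
ε = (ΔQ_A/Q̄_A)/(ΔP_B/P̄_B) = (-2568/3584.0)/(4.18/10.29) ≈ -1.76.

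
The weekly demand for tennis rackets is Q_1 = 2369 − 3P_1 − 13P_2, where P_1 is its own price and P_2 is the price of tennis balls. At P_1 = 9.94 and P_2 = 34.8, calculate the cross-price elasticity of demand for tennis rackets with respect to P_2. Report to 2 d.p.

At P_1 = 9.94 and P_2 = 34.8: Q_1 = 1886.78.
∂Q_1/∂P_2 = -13.
ε = (∂Q_1/∂P_2)(P_2/Q_1) = -13 × (34.8/1886.78) ≈ -0.24.

-0.24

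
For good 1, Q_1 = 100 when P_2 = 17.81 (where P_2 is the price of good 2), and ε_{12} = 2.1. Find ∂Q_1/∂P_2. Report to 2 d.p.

ε = (∂Q_1/∂P_2)·(P_2/Q_1) ⇒ ∂Q_1/∂P_2 = ε·Q_1/P_2 = 2.1 × 100/17.81 ≈ 11.79.

11.79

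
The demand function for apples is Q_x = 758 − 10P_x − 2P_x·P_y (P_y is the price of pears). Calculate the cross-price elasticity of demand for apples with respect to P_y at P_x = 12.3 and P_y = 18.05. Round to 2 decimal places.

At P_x = 12.3 and P_y = 18.05: Q_x = 190.97.
∂Q_x/∂P_y = -2P_x = -2(12.3) = -24.6000.
ε = (∂Q_x/∂P_y)(P_y/Q_x) = -24.6000 × (18.05/190.97) ≈ -2.33.
ε < 0: complements.

-2.33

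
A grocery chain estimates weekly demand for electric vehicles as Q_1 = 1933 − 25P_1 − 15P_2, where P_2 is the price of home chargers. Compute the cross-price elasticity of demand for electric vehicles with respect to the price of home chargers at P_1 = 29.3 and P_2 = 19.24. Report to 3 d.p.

-0.316

At P_1 = 29.3 and P_2 = 19.24: Q_1 = 911.9.
∂Q_1/∂P_2 = -15.
ε = (∂Q_1/∂P_2)(P_2/Q_1) = -15 × (19.24/911.9) ≈ -0.316.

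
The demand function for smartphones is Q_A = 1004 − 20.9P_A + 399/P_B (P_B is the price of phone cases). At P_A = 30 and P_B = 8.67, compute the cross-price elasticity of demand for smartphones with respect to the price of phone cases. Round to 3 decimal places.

-0.109

At P_A = 30 and P_B = 8.67: Q_A = 423.021.
∂Q_A/∂P_B = −399/P_B² = -5.3080.
ε = (∂Q_A/∂P_B)(P_B/Q_A) = -5.3080 × (8.67/423.021) ≈ -0.109.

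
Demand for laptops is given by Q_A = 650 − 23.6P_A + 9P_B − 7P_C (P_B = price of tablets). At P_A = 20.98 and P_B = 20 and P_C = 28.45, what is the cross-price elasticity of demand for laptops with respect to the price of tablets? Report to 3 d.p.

At P_A = 20.98 and P_B = 20 and P_C = 28.45: Q_A = 135.722.
∂Q_A/∂P_B = 9.
ε = (∂Q_A/∂P_B)(P_B/Q_A) = 9 × (20/135.722) ≈ 1.326.

1.326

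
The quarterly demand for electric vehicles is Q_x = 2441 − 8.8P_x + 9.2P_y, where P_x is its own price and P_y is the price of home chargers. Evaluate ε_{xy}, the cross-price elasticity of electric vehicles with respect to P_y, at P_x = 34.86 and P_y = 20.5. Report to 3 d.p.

At P_x = 34.86 and P_y = 20.5: Q_x = 2322.832.
∂Q_x/∂P_y = 9.2.
ε = (∂Q_x/∂P_y)(P_y/Q_x) = 9.2 × (20.5/2322.832) ≈ 0.081.
Since ε > 0, electric vehicles and home chargers are substitutes.

0.081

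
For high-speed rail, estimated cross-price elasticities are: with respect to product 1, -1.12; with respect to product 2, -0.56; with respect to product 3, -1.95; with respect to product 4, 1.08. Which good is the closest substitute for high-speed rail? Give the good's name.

Substitutes have ε > 0. Among the positive values, 1.08 (product 4) is largest.

product 4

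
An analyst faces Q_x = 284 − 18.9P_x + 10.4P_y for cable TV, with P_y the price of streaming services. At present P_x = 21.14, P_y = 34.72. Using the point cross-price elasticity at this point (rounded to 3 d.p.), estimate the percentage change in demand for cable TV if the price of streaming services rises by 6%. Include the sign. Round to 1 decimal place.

At P_x = 21.14, P_y = 34.72: Q_x = 245.542.
∂Q_x/∂P_y = 10.4.
ε = (∂Q_x/∂P_y)(P_y/Q_x) = 10.4000 × 34.72/245.542 ≈ 1.471.
%ΔQ_x ≈ ε × %ΔP_y = 1.471 × (6%) = 8.8%.

8.8%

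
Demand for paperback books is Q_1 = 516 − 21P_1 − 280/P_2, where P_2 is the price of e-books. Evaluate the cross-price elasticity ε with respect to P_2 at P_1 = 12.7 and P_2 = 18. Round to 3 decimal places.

0.067

At P_1 = 12.7 and P_2 = 18: Q_1 = 233.744.
∂Q_1/∂P_2 = 280/P_2² = 0.8642.
ε = (∂Q_1/∂P_2)(P_2/Q_1) = 0.8642 × (18/233.744) ≈ 0.067.
ε > 0: substitutes.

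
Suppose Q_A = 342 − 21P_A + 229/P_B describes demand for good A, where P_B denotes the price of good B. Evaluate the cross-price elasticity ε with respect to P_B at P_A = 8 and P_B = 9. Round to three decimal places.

At P_A = 8 and P_B = 9: Q_A = 199.444.
∂Q_A/∂P_B = −229/P_B² = -2.8272.
ε = (∂Q_A/∂P_B)(P_B/Q_A) = -2.8272 × (9/199.444) ≈ -0.128.

-0.128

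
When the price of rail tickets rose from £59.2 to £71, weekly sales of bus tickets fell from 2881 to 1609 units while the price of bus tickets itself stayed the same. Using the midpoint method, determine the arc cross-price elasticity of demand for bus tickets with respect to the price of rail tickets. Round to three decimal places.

-3.126

ΔQ_A = 1609 − 2881 = -1272; ΔP_B = 71 − 59.2 = 11.8.
Midpoints: Q̄_A = 2245.0, P̄_B = 65.10.
ε = (ΔQ_A/Q̄_A)/(ΔP_B/P̄_B) = (-1272/2245.0)/(11.8/65.10) ≈ -3.126.
ε < 0: bus tickets and rail tickets are complements.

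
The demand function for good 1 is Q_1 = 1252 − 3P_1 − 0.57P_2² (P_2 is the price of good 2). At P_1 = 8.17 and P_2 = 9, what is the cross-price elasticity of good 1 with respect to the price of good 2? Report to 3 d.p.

-0.078

At P_1 = 8.17 and P_2 = 9: Q_1 = 1181.32.
∂Q_1/∂P_2 = -1.14P_2 = -1.14(9) = -10.2600.
ε = (∂Q_1/∂P_2)(P_2/Q_1) = -10.2600 × (9/1181.32) ≈ -0.078.
ε < 0: complements.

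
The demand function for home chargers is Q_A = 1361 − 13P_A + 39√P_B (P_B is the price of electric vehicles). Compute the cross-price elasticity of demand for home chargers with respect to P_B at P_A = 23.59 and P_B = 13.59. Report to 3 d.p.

0.060

At P_A = 23.59 and P_B = 13.59: Q_A = 1198.102.
∂Q_A/∂P_B = 39/(2√P_B) = 39/(2√13.59) = 5.2896.
ε = (∂Q_A/∂P_B)(P_B/Q_A) = 5.2896 × (13.59/1198.102) ≈ 0.060.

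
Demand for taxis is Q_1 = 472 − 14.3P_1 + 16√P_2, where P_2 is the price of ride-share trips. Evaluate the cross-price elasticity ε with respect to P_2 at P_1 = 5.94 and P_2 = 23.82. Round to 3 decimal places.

At P_1 = 5.94 and P_2 = 23.82: Q_1 = 465.147.
∂Q_1/∂P_2 = 16/(2√P_2) = 16/(2√23.82) = 1.6392.
ε = (∂Q_1/∂P_2)(P_2/Q_1) = 1.6392 × (23.82/465.147) ≈ 0.084.
ε > 0: substitutes.

0.084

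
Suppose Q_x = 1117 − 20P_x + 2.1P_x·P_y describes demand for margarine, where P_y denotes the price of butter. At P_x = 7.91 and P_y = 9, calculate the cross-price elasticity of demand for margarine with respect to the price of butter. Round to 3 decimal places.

At P_x = 7.91 and P_y = 9: Q_x = 1108.299.
∂Q_x/∂P_y = 2.1P_x = 2.1(7.91) = 16.6110.
ε = (∂Q_x/∂P_y)(P_y/Q_x) = 16.6110 × (9/1108.299) ≈ 0.135.

0.135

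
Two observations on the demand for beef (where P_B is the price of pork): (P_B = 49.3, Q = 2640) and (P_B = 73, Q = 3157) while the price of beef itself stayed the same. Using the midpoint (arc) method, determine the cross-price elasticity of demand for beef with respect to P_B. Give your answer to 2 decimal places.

0.46

ΔQ_A = 3157 − 2640 = 517; ΔP_B = 73 − 49.3 = 23.7.
Midpoints: Q̄_A = 2898.5, P̄_B = 61.15.
ε = (ΔQ_A/Q̄_A)/(ΔP_B/P̄_B) = (517/2898.5)/(23.7/61.15) ≈ 0.46.
ε > 0: beef and pork are substitutes.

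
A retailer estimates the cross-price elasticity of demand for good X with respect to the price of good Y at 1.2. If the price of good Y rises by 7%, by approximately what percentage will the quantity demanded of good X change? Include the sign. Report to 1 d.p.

8.4%

%ΔQ ≈ ε × %ΔP of good Y = 1.2 × (7%) = 8.4%.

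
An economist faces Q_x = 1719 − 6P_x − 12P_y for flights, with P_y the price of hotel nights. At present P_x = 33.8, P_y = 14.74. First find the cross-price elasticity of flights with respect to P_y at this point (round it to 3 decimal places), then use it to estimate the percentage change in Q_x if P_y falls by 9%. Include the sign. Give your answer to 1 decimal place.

1.2%

At P_x = 33.8, P_y = 14.74: Q_x = 1339.32.
∂Q_x/∂P_y = -12.
ε = (∂Q_x/∂P_y)(P_y/Q_x) = -12.0000 × 14.74/1339.32 ≈ -0.132.
%ΔQ_x ≈ ε × %ΔP_y = -0.132 × (-9%) = 1.2%.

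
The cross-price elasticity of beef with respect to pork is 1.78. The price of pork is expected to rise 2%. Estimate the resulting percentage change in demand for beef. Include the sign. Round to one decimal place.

%ΔQ ≈ ε × %ΔP of pork = 1.78 × (2%) = 3.6%.

3.6%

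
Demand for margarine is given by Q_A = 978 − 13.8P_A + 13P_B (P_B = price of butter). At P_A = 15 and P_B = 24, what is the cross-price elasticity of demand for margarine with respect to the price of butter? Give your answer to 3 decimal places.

At P_A = 15 and P_B = 24: Q_A = 1083.
∂Q_A/∂P_B = 13.
ε = (∂Q_A/∂P_B)(P_B/Q_A) = 13 × (24/1083) ≈ 0.288.
Since ε > 0, margarine and butter are substitutes.

0.288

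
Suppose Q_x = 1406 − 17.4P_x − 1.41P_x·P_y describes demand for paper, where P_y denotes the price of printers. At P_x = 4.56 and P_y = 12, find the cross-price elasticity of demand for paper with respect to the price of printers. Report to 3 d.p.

At P_x = 4.56 and P_y = 12: Q_x = 1249.501.
∂Q_x/∂P_y = -1.41P_x = -1.41(4.56) = -6.4296.
ε = (∂Q_x/∂P_y)(P_y/Q_x) = -6.4296 × (12/1249.501) ≈ -0.062.

-0.062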